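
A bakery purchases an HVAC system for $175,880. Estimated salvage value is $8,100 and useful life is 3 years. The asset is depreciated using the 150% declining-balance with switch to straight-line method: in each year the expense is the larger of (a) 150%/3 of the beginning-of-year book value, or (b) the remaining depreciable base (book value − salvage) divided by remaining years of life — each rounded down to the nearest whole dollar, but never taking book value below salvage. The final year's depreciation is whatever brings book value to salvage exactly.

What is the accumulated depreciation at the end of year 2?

Depreciable base = $175,880 − $8,100 = $167,780.
Year 1: DB = ⌊$175,880 × 150%/3⌋ = $87,940; SL = ⌊$167,780/3⌋ = $55,926 → take DB $87,940. Book value $87,940.
Year 2: DB = ⌊$87,940 × 150%/3⌋ = $43,970; SL = ⌊$79,840/2⌋ = $39,920 → take DB $43,970. Book value $43,970.
Accumulated through year 2 = $175,880 − $43,970 = $131,910.

$131,910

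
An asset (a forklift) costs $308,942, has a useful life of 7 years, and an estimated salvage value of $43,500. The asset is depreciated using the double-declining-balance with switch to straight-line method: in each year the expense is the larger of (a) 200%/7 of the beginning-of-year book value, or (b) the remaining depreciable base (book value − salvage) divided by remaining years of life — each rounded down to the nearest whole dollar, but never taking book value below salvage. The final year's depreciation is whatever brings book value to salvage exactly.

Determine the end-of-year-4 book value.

$80,421

Depreciable base = $308,942 − $43,500 = $265,442.
Year 1: DB = ⌊$308,942 × 200%/7⌋ = $88,269; SL = ⌊$265,442/7⌋ = $37,920 → take DB $88,269. Book value $220,673.
Year 2: DB = ⌊$220,673 × 200%/7⌋ = $63,049; SL = ⌊$177,173/6⌋ = $29,528 → take DB $63,049. Book value $157,624.
Year 3: DB = ⌊$157,624 × 200%/7⌋ = $45,035; SL = ⌊$114,124/5⌋ = $22,824 → take DB $45,035. Book value $112,589.
Year 4: DB = ⌊$112,589 × 200%/7⌋ = $32,168; SL = ⌊$69,089/4⌋ = $17,272 → take DB $32,168. Book value $80,421.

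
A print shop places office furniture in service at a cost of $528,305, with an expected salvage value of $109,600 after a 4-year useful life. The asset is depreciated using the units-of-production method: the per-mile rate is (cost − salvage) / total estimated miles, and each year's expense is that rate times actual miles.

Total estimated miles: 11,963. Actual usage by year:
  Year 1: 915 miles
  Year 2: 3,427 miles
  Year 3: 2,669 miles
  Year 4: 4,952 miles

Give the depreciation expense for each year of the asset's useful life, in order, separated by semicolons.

Depreciable base = $528,305 − $109,600 = $418,705.
Rate = $418,705 / 11,963 miles = $35 per mile.
Year 1: 915 × $35 = $32,025. Book value $496,280.
Year 2: 3,427 × $35 = $119,945. Book value $376,335.
Year 3: 2,669 × $35 = $93,415. Book value $282,920.
Year 4: 4,952 × $35 = $173,320. Book value $109,600.

$32,025; $119,945; $93,415; $173,320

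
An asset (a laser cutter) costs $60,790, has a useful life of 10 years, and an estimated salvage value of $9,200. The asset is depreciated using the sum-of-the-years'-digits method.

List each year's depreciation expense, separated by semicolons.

$9,380; $8,442; $7,504; $6,566; $5,628; $4,690; $3,752; $2,814; $1,876; $938

Depreciable base = $60,790 − $9,200 = $51,590.
Sum of the years' digits = 10+9+8+7+6+5+4+3+2+1 = 55.
Year 1: $51,590 × 10/55 = $9,380. Book value $51,410.
Year 2: $51,590 × 9/55 = $8,442. Book value $42,968.
Year 3: $51,590 × 8/55 = $7,504. Book value $35,464.
Year 4: $51,590 × 7/55 = $6,566. Book value $28,898.
Year 5: $51,590 × 6/55 = $5,628. Book value $23,270.
Year 6: $51,590 × 5/55 = $4,690. Book value $18,580.
Year 7: $51,590 × 4/55 = $3,752. Book value $14,828.
Year 8: $51,590 × 3/55 = $2,814. Book value $12,014.
Year 9: $51,590 × 2/55 = $1,876. Book value $10,138.
Year 10: $51,590 × 1/55 = $938. Book value $9,200.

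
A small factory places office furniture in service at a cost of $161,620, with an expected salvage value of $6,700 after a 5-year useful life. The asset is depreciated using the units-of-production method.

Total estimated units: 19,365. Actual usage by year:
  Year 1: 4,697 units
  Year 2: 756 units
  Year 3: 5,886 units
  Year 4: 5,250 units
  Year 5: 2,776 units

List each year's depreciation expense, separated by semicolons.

$37,576; $6,048; $47,088; $42,000; $22,208

Depreciable base = $161,620 − $6,700 = $154,920.
Rate = $154,920 / 19,365 units = $8 per unit.
Year 1: 4,697 × $8 = $37,576. Book value $124,044.
Year 2: 756 × $8 = $6,048. Book value $117,996.
Year 3: 5,886 × $8 = $47,088. Book value $70,908.
Year 4: 5,250 × $8 = $42,000. Book value $28,908.
Year 5: 2,776 × $8 = $22,208. Book value $6,700.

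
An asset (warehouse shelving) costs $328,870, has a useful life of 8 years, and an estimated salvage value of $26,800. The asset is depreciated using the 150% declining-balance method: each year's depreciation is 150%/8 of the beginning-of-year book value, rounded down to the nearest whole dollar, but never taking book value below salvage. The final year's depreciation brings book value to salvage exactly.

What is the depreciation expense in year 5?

$26,873

Depreciable base = $328,870 − $26,800 = $302,070.
Year 1: ⌊$328,870 × 150%/8⌋ = $61,663. Book value $267,207.
Year 2: ⌊$267,207 × 150%/8⌋ = $50,101. Book value $217,106.
Year 3: ⌊$217,106 × 150%/8⌋ = $40,707. Book value $176,399.
Year 4: ⌊$176,399 × 150%/8⌋ = $33,074. Book value $143,325.
Year 5: ⌊$143,325 × 150%/8⌋ = $26,873. Book value $116,452.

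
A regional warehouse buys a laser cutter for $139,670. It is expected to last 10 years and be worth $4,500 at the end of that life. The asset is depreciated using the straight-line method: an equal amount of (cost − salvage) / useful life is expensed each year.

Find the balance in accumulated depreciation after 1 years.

$13,517

Depreciable base = $139,670 − $4,500 = $135,170.
Annual expense = $135,170 / 10 = $13,517.
End of year 1: book value $126,153.
Accumulated through year 1 = $139,670 − $126,153 = $13,517.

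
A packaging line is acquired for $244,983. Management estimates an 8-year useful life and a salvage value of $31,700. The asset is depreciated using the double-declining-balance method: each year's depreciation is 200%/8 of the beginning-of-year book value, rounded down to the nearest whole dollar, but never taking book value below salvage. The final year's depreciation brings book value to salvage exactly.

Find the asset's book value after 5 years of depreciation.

Depreciable base = $244,983 − $31,700 = $213,283.
Year 1: ⌊$244,983 × 200%/8⌋ = $61,245. Book value $183,738.
Year 2: ⌊$183,738 × 200%/8⌋ = $45,934. Book value $137,804.
Year 3: ⌊$137,804 × 200%/8⌋ = $34,451. Book value $103,353.
Year 4: ⌊$103,353 × 200%/8⌋ = $25,838. Book value $77,515.
Year 5: ⌊$77,515 × 200%/8⌋ = $19,378. Book value $58,137.

$58,137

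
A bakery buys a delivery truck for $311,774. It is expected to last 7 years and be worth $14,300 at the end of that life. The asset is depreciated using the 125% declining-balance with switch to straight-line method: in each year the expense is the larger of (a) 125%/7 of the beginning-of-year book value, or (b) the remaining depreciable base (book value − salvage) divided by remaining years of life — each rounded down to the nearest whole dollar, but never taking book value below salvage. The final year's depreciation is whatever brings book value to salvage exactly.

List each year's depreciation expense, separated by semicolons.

Depreciable base = $311,774 − $14,300 = $297,474.
Year 1: DB = ⌊$311,774 × 125%/7⌋ = $55,673; SL = ⌊$297,474/7⌋ = $42,496 → take DB $55,673. Book value $256,101.
Year 2: DB = ⌊$256,101 × 125%/7⌋ = $45,732; SL = ⌊$241,801/6⌋ = $40,300 → take DB $45,732. Book value $210,369.
Year 3: DB = ⌊$210,369 × 125%/7⌋ = $37,565; SL = ⌊$196,069/5⌋ = $39,213 → take SL $39,213. Book value $171,156.
Year 4: DB = ⌊$171,156 × 125%/7⌋ = $30,563; SL = ⌊$156,856/4⌋ = $39,214 → take SL $39,214. Book value $131,942.
Year 5: DB = ⌊$131,942 × 125%/7⌋ = $23,561; SL = ⌊$117,642/3⌋ = $39,214 → take SL $39,214. Book value $92,728.
Year 6: DB = ⌊$92,728 × 125%/7⌋ = $16,558; SL = ⌊$78,428/2⌋ = $39,214 → take SL $39,214. Book value $53,514.
Year 7 (final): $53,514 − $14,300 = $39,214. Book value $14,300.

$55,673; $45,732; $39,213; $39,214; $39,214; $39,214; $39,214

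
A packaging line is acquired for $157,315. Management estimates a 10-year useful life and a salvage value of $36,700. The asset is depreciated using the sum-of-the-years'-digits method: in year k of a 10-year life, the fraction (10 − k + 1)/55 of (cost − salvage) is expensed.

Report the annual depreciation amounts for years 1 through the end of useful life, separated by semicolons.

$21,930; $19,737; $17,544; $15,351; $13,158; $10,965; $8,772; $6,579; $4,386; $2,193

Depreciable base = $157,315 − $36,700 = $120,615.
Sum of the years' digits = 10+9+8+7+6+5+4+3+2+1 = 55.
Year 1: $120,615 × 10/55 = $21,930. Book value $135,385.
Year 2: $120,615 × 9/55 = $19,737. Book value $115,648.
Year 3: $120,615 × 8/55 = $17,544. Book value $98,104.
Year 4: $120,615 × 7/55 = $15,351. Book value $82,753.
Year 5: $120,615 × 6/55 = $13,158. Book value $69,595.
Year 6: $120,615 × 5/55 = $10,965. Book value $58,630.
Year 7: $120,615 × 4/55 = $8,772. Book value $49,858.
Year 8: $120,615 × 3/55 = $6,579. Book value $43,279.
Year 9: $120,615 × 2/55 = $4,386. Book value $38,893.
Year 10: $120,615 × 1/55 = $2,193. Book value $36,700.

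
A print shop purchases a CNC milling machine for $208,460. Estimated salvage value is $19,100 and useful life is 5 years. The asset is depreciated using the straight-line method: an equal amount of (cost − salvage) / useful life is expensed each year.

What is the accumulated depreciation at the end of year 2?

Depreciable base = $208,460 − $19,100 = $189,360.
Annual expense = $189,360 / 5 = $37,872.
End of year 1: book value $170,588.
End of year 2: book value $132,716.
Accumulated through year 2 = $208,460 − $132,716 = $75,744.

$75,744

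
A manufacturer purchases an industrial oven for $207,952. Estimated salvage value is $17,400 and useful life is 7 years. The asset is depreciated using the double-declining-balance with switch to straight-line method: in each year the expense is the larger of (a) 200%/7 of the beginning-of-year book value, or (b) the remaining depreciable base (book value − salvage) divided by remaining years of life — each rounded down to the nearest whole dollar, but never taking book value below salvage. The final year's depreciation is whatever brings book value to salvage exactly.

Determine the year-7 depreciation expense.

Depreciable base = $207,952 − $17,400 = $190,552.
Year 1: DB = ⌊$207,952 × 200%/7⌋ = $59,414; SL = ⌊$190,552/7⌋ = $27,221 → take DB $59,414. Book value $148,538.
Year 2: DB = ⌊$148,538 × 200%/7⌋ = $42,439; SL = ⌊$131,138/6⌋ = $21,856 → take DB $42,439. Book value $106,099.
Year 3: DB = ⌊$106,099 × 200%/7⌋ = $30,314; SL = ⌊$88,699/5⌋ = $17,739 → take DB $30,314. Book value $75,785.
Year 4: DB = ⌊$75,785 × 200%/7⌋ = $21,652; SL = ⌊$58,385/4⌋ = $14,596 → take DB $21,652. Book value $54,133.
Year 5: DB = ⌊$54,133 × 200%/7⌋ = $15,466; SL = ⌊$36,733/3⌋ = $12,244 → take DB $15,466. Book value $38,667.
Year 6: DB = ⌊$38,667 × 200%/7⌋ = $11,047; SL = ⌊$21,267/2⌋ = $10,633 → take DB $11,047. Book value $27,620.
Year 7 (final): $27,620 − $17,400 = $10,220. Book value $17,400.

$10,220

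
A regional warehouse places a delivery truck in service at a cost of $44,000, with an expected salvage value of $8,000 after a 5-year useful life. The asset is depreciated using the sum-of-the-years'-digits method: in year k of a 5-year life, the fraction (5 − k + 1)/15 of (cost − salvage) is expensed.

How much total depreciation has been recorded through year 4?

$33,600

Depreciable base = $44,000 − $8,000 = $36,000.
Sum of the years' digits = 5+4+3+2+1 = 15.
Year 1: $36,000 × 5/15 = $12,000. Book value $32,000.
Year 2: $36,000 × 4/15 = $9,600. Book value $22,400.
Year 3: $36,000 × 3/15 = $7,200. Book value $15,200.
Year 4: $36,000 × 2/15 = $4,800. Book value $10,400.
Accumulated through year 4 = $44,000 − $10,400 = $33,600.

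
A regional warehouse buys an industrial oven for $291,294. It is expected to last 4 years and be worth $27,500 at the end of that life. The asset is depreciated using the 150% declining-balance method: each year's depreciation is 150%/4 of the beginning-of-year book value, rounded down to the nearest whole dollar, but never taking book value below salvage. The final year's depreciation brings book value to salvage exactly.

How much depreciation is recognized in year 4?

$43,617

Depreciable base = $291,294 − $27,500 = $263,794.
Year 1: ⌊$291,294 × 150%/4⌋ = $109,235. Book value $182,059.
Year 2: ⌊$182,059 × 150%/4⌋ = $68,272. Book value $113,787.
Year 3: ⌊$113,787 × 150%/4⌋ = $42,670. Book value $71,117.
Year 4 (final): $71,117 − $27,500 = $43,617. Book value $27,500.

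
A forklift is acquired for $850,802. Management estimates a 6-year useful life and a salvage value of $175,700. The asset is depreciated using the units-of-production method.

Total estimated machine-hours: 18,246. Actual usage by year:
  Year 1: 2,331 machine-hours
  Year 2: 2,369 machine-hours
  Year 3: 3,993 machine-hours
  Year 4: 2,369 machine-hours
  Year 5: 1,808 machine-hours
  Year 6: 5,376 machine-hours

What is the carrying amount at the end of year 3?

Depreciable base = $850,802 − $175,700 = $675,102.
Rate = $675,102 / 18,246 machine-hours = $37 per machine-hour.
Year 1: 2,331 × $37 = $86,247. Book value $764,555.
Year 2: 2,369 × $37 = $87,653. Book value $676,902.
Year 3: 3,993 × $37 = $147,741. Book value $529,161.

$529,161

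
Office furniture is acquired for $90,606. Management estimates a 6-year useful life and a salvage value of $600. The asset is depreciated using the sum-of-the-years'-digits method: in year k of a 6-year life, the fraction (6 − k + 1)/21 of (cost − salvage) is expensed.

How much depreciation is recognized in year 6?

Depreciable base = $90,606 − $600 = $90,006.
Sum of the years' digits = 6+5+4+3+2+1 = 21.
Year 1: $90,006 × 6/21 = $25,716. Book value $64,890.
Year 2: $90,006 × 5/21 = $21,430. Book value $43,460.
Year 3: $90,006 × 4/21 = $17,144. Book value $26,316.
Year 4: $90,006 × 3/21 = $12,858. Book value $13,458.
Year 5: $90,006 × 2/21 = $8,572. Book value $4,886.
Year 6: $90,006 × 1/21 = $4,286. Book value $600.

$4,286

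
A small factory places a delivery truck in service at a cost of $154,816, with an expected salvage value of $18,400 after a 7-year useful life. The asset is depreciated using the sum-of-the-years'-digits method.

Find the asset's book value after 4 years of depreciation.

Depreciable base = $154,816 − $18,400 = $136,416.
Sum of the years' digits = 7+6+5+4+3+2+1 = 28.
Year 1: $136,416 × 7/28 = $34,104. Book value $120,712.
Year 2: $136,416 × 6/28 = $29,232. Book value $91,480.
Year 3: $136,416 × 5/28 = $24,360. Book value $67,120.
Year 4: $136,416 × 4/28 = $19,488. Book value $47,632.

$47,632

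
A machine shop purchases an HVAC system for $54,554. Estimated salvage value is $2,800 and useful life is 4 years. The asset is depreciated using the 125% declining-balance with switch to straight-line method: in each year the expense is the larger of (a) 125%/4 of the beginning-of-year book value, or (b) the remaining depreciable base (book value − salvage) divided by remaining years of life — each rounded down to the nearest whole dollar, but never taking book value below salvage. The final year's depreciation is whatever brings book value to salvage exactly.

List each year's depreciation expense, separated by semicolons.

$17,048; $11,720; $11,493; $11,493

Depreciable base = $54,554 − $2,800 = $51,754.
Year 1: DB = ⌊$54,554 × 125%/4⌋ = $17,048; SL = ⌊$51,754/4⌋ = $12,938 → take DB $17,048. Book value $37,506.
Year 2: DB = ⌊$37,506 × 125%/4⌋ = $11,720; SL = ⌊$34,706/3⌋ = $11,568 → take DB $11,720. Book value $25,786.
Year 3: DB = ⌊$25,786 × 125%/4⌋ = $8,058; SL = ⌊$22,986/2⌋ = $11,493 → take SL $11,493. Book value $14,293.
Year 4 (final): $14,293 − $2,800 = $11,493. Book value $2,800.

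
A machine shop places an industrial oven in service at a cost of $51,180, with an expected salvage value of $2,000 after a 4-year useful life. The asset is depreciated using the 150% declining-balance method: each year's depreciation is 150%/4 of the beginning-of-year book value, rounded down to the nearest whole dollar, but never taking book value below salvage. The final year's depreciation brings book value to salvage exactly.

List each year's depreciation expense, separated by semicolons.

Depreciable base = $51,180 − $2,000 = $49,180.
Year 1: ⌊$51,180 × 150%/4⌋ = $19,192. Book value $31,988.
Year 2: ⌊$31,988 × 150%/4⌋ = $11,995. Book value $19,993.
Year 3: ⌊$19,993 × 150%/4⌋ = $7,497. Book value $12,496.
Year 4 (final): $12,496 − $2,000 = $10,496. Book value $2,000.

$19,192; $11,995; $7,497; $10,496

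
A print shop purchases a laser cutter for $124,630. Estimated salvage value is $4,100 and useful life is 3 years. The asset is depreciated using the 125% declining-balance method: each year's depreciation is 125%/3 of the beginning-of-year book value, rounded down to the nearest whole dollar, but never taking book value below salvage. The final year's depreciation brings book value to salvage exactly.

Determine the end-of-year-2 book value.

$42,409

Depreciable base = $124,630 − $4,100 = $120,530.
Year 1: ⌊$124,630 × 125%/3⌋ = $51,929. Book value $72,701.
Year 2: ⌊$72,701 × 125%/3⌋ = $30,292. Book value $42,409.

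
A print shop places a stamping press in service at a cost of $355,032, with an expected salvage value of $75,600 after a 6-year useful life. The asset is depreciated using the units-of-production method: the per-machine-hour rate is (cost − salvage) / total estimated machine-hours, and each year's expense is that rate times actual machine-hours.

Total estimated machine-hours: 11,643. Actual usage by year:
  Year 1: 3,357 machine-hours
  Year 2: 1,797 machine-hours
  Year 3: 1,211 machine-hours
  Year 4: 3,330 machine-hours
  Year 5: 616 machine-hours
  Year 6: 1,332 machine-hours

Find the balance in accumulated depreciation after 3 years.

$152,760

Depreciable base = $355,032 − $75,600 = $279,432.
Rate = $279,432 / 11,643 machine-hours = $24 per machine-hour.
Year 1: 3,357 × $24 = $80,568. Book value $274,464.
Year 2: 1,797 × $24 = $43,128. Book value $231,336.
Year 3: 1,211 × $24 = $29,064. Book value $202,272.
Accumulated through year 3 = $355,032 − $202,272 = $152,760.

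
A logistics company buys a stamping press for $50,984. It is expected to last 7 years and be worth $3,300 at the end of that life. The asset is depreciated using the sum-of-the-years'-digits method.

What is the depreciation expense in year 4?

Depreciable base = $50,984 − $3,300 = $47,684.
Sum of the years' digits = 7+6+5+4+3+2+1 = 28.
Year 1: $47,684 × 7/28 = $11,921. Book value $39,063.
Year 2: $47,684 × 6/28 = $10,218. Book value $28,845.
Year 3: $47,684 × 5/28 = $8,515. Book value $20,330.
Year 4: $47,684 × 4/28 = $6,812. Book value $13,518.

$6,812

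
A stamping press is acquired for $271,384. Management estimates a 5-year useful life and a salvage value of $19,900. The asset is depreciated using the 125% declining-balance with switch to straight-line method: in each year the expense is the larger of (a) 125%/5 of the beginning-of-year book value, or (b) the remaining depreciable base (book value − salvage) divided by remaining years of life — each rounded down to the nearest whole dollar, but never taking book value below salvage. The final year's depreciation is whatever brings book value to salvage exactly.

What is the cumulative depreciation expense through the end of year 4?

Depreciable base = $271,384 − $19,900 = $251,484.
Year 1: DB = ⌊$271,384 × 125%/5⌋ = $67,846; SL = ⌊$251,484/5⌋ = $50,296 → take DB $67,846. Book value $203,538.
Year 2: DB = ⌊$203,538 × 125%/5⌋ = $50,884; SL = ⌊$183,638/4⌋ = $45,909 → take DB $50,884. Book value $152,654.
Year 3: DB = ⌊$152,654 × 125%/5⌋ = $38,163; SL = ⌊$132,754/3⌋ = $44,251 → take SL $44,251. Book value $108,403.
Year 4: DB = ⌊$108,403 × 125%/5⌋ = $27,100; SL = ⌊$88,503/2⌋ = $44,251 → take SL $44,251. Book value $64,152.
Accumulated through year 4 = $271,384 − $64,152 = $207,232.

$207,232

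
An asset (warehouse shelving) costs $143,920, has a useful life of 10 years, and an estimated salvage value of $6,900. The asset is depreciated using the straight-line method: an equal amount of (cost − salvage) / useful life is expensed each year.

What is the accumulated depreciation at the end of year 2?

$27,404

Depreciable base = $143,920 − $6,900 = $137,020.
Annual expense = $137,020 / 10 = $13,702.
End of year 1: book value $130,218.
End of year 2: book value $116,516.
Accumulated through year 2 = $143,920 − $116,516 = $27,404.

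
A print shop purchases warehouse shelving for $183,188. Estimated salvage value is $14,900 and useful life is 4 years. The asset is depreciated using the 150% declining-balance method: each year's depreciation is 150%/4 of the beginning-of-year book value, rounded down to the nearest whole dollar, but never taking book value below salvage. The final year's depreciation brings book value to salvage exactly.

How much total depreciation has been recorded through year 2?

Depreciable base = $183,188 − $14,900 = $168,288.
Year 1: ⌊$183,188 × 150%/4⌋ = $68,695. Book value $114,493.
Year 2: ⌊$114,493 × 150%/4⌋ = $42,934. Book value $71,559.
Accumulated through year 2 = $183,188 − $71,559 = $111,629.

$111,629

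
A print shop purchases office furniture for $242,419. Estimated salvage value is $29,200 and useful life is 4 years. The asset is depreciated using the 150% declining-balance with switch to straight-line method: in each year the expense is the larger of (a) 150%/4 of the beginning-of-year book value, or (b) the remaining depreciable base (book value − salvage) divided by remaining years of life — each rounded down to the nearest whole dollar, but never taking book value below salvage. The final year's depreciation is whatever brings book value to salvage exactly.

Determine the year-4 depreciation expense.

$29,985

Depreciable base = $242,419 − $29,200 = $213,219.
Year 1: DB = ⌊$242,419 × 150%/4⌋ = $90,907; SL = ⌊$213,219/4⌋ = $53,304 → take DB $90,907. Book value $151,512.
Year 2: DB = ⌊$151,512 × 150%/4⌋ = $56,817; SL = ⌊$122,312/3⌋ = $40,770 → take DB $56,817. Book value $94,695.
Year 3: DB = ⌊$94,695 × 150%/4⌋ = $35,510; SL = ⌊$65,495/2⌋ = $32,747 → take DB $35,510. Book value $59,185.
Year 4 (final): $59,185 − $29,200 = $29,985. Book value $29,200.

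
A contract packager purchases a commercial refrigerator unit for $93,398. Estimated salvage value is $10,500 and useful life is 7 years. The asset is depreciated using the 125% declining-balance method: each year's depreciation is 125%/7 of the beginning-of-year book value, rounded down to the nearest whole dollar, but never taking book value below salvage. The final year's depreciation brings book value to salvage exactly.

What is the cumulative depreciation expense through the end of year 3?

Depreciable base = $93,398 − $10,500 = $82,898.
Year 1: ⌊$93,398 × 125%/7⌋ = $16,678. Book value $76,720.
Year 2: ⌊$76,720 × 125%/7⌋ = $13,700. Book value $63,020.
Year 3: ⌊$63,020 × 125%/7⌋ = $11,253. Book value $51,767.
Accumulated through year 3 = $93,398 − $51,767 = $41,631.

$41,631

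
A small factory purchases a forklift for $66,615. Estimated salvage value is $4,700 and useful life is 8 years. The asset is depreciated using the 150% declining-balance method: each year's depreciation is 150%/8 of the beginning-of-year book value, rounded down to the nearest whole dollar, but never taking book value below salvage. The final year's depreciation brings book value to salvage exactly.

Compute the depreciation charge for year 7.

$3,593

Depreciable base = $66,615 − $4,700 = $61,915.
Year 1: ⌊$66,615 × 150%/8⌋ = $12,490. Book value $54,125.
Year 2: ⌊$54,125 × 150%/8⌋ = $10,148. Book value $43,977.
Year 3: ⌊$43,977 × 150%/8⌋ = $8,245. Book value $35,732.
Year 4: ⌊$35,732 × 150%/8⌋ = $6,699. Book value $29,033.
Year 5: ⌊$29,033 × 150%/8⌋ = $5,443. Book value $23,590.
Year 6: ⌊$23,590 × 150%/8⌋ = $4,423. Book value $19,167.
Year 7: ⌊$19,167 × 150%/8⌋ = $3,593. Book value $15,574.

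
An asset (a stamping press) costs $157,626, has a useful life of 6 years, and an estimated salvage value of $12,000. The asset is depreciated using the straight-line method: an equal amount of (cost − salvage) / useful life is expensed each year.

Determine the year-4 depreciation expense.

$24,271

Depreciable base = $157,626 − $12,000 = $145,626.
Annual expense = $145,626 / 6 = $24,271.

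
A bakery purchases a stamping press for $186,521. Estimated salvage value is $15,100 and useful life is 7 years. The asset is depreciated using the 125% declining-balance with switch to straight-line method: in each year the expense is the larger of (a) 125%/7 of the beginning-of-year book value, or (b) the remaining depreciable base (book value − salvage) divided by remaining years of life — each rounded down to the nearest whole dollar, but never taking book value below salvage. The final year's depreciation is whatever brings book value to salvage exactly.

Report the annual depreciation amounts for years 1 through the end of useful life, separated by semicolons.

$33,307; $27,359; $22,474; $22,070; $22,070; $22,070; $22,071

Depreciable base = $186,521 − $15,100 = $171,421.
Year 1: DB = ⌊$186,521 × 125%/7⌋ = $33,307; SL = ⌊$171,421/7⌋ = $24,488 → take DB $33,307. Book value $153,214.
Year 2: DB = ⌊$153,214 × 125%/7⌋ = $27,359; SL = ⌊$138,114/6⌋ = $23,019 → take DB $27,359. Book value $125,855.
Year 3: DB = ⌊$125,855 × 125%/7⌋ = $22,474; SL = ⌊$110,755/5⌋ = $22,151 → take DB $22,474. Book value $103,381.
Year 4: DB = ⌊$103,381 × 125%/7⌋ = $18,460; SL = ⌊$88,281/4⌋ = $22,070 → take SL $22,070. Book value $81,311.
Year 5: DB = ⌊$81,311 × 125%/7⌋ = $14,519; SL = ⌊$66,211/3⌋ = $22,070 → take SL $22,070. Book value $59,241.
Year 6: DB = ⌊$59,241 × 125%/7⌋ = $10,578; SL = ⌊$44,141/2⌋ = $22,070 → take SL $22,070. Book value $37,171.
Year 7 (final): $37,171 − $15,100 = $22,071. Book value $15,100.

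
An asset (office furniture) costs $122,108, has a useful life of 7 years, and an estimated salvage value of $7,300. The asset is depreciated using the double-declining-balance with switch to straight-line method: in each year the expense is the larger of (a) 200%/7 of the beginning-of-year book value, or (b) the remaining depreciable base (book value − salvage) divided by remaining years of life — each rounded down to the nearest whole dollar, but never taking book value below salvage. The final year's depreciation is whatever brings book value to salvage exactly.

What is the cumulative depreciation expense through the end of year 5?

$99,403

Depreciable base = $122,108 − $7,300 = $114,808.
Year 1: DB = ⌊$122,108 × 200%/7⌋ = $34,888; SL = ⌊$114,808/7⌋ = $16,401 → take DB $34,888. Book value $87,220.
Year 2: DB = ⌊$87,220 × 200%/7⌋ = $24,920; SL = ⌊$79,920/6⌋ = $13,320 → take DB $24,920. Book value $62,300.
Year 3: DB = ⌊$62,300 × 200%/7⌋ = $17,800; SL = ⌊$55,000/5⌋ = $11,000 → take DB $17,800. Book value $44,500.
Year 4: DB = ⌊$44,500 × 200%/7⌋ = $12,714; SL = ⌊$37,200/4⌋ = $9,300 → take DB $12,714. Book value $31,786.
Year 5: DB = ⌊$31,786 × 200%/7⌋ = $9,081; SL = ⌊$24,486/3⌋ = $8,162 → take DB $9,081. Book value $22,705.
Accumulated through year 5 = $122,108 − $22,705 = $99,403.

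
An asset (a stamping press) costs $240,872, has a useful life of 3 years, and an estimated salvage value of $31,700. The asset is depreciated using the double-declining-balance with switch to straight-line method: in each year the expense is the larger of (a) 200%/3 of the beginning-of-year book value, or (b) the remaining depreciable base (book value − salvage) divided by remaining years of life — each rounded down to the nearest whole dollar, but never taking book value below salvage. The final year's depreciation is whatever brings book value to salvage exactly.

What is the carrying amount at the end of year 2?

$31,700

Depreciable base = $240,872 − $31,700 = $209,172.
Year 1: DB = ⌊$240,872 × 200%/3⌋ = $160,581; SL = ⌊$209,172/3⌋ = $69,724 → take DB $160,581. Book value $80,291.
Year 2: DB = ⌊$80,291 × 200%/3⌋ = $53,527; SL = ⌊$48,591/2⌋ = $24,295 → take DB $53,527, capped at $48,591. Book value $31,700.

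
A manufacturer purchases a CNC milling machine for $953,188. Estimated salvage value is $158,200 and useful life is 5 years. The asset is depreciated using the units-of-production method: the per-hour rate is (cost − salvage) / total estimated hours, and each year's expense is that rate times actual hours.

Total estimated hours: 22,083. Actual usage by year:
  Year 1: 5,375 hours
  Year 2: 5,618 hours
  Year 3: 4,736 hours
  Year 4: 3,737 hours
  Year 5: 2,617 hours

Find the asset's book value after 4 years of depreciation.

$252,412

Depreciable base = $953,188 − $158,200 = $794,988.
Rate = $794,988 / 22,083 hours = $36 per hour.
Year 1: 5,375 × $36 = $193,500. Book value $759,688.
Year 2: 5,618 × $36 = $202,248. Book value $557,440.
Year 3: 4,736 × $36 = $170,496. Book value $386,944.
Year 4: 3,737 × $36 = $134,532. Book value $252,412.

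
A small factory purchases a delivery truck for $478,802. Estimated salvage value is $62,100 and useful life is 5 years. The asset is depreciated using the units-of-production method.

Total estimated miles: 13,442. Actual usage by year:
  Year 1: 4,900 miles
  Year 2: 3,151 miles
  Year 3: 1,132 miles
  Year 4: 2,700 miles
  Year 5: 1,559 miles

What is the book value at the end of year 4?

Depreciable base = $478,802 − $62,100 = $416,702.
Rate = $416,702 / 13,442 miles = $31 per mile.
Year 1: 4,900 × $31 = $151,900. Book value $326,902.
Year 2: 3,151 × $31 = $97,681. Book value $229,221.
Year 3: 1,132 × $31 = $35,092. Book value $194,129.
Year 4: 2,700 × $31 = $83,700. Book value $110,429.

$110,429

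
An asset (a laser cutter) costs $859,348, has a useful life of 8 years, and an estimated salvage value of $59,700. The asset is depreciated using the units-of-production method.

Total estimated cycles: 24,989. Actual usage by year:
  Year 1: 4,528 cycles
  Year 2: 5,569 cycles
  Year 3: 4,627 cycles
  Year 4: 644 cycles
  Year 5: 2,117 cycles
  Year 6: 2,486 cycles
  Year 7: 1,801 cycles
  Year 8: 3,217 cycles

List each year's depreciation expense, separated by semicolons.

Depreciable base = $859,348 − $59,700 = $799,648.
Rate = $799,648 / 24,989 cycles = $32 per cycle.
Year 1: 4,528 × $32 = $144,896. Book value $714,452.
Year 2: 5,569 × $32 = $178,208. Book value $536,244.
Year 3: 4,627 × $32 = $148,064. Book value $388,180.
Year 4: 644 × $32 = $20,608. Book value $367,572.
Year 5: 2,117 × $32 = $67,744. Book value $299,828.
Year 6: 2,486 × $32 = $79,552. Book value $220,276.
Year 7: 1,801 × $32 = $57,632. Book value $162,644.
Year 8: 3,217 × $32 = $102,944. Book value $59,700.

$144,896; $178,208; $148,064; $20,608; $67,744; $79,552; $57,632; $102,944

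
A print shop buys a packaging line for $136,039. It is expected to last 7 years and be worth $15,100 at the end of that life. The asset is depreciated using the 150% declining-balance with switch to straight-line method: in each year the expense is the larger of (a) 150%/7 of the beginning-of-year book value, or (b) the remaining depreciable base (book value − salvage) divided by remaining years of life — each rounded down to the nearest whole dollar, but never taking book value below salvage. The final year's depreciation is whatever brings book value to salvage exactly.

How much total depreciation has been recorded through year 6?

Depreciable base = $136,039 − $15,100 = $120,939.
Year 1: DB = ⌊$136,039 × 150%/7⌋ = $29,151; SL = ⌊$120,939/7⌋ = $17,277 → take DB $29,151. Book value $106,888.
Year 2: DB = ⌊$106,888 × 150%/7⌋ = $22,904; SL = ⌊$91,788/6⌋ = $15,298 → take DB $22,904. Book value $83,984.
Year 3: DB = ⌊$83,984 × 150%/7⌋ = $17,996; SL = ⌊$68,884/5⌋ = $13,776 → take DB $17,996. Book value $65,988.
Year 4: DB = ⌊$65,988 × 150%/7⌋ = $14,140; SL = ⌊$50,888/4⌋ = $12,722 → take DB $14,140. Book value $51,848.
Year 5: DB = ⌊$51,848 × 150%/7⌋ = $11,110; SL = ⌊$36,748/3⌋ = $12,249 → take SL $12,249. Book value $39,599.
Year 6: DB = ⌊$39,599 × 150%/7⌋ = $8,485; SL = ⌊$24,499/2⌋ = $12,249 → take SL $12,249. Book value $27,350.
Accumulated through year 6 = $136,039 − $27,350 = $108,689.

$108,689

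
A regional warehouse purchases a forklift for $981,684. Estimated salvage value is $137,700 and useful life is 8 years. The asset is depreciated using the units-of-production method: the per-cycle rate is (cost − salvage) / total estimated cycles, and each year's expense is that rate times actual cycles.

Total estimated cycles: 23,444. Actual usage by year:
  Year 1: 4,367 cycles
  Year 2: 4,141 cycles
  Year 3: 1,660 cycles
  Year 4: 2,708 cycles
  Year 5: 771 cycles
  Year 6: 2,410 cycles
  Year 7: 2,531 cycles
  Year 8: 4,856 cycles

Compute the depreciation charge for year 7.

$91,116

Depreciable base = $981,684 − $137,700 = $843,984.
Rate = $843,984 / 23,444 cycles = $36 per cycle.
Year 1: 4,367 × $36 = $157,212. Book value $824,472.
Year 2: 4,141 × $36 = $149,076. Book value $675,396.
Year 3: 1,660 × $36 = $59,760. Book value $615,636.
Year 4: 2,708 × $36 = $97,488. Book value $518,148.
Year 5: 771 × $36 = $27,756. Book value $490,392.
Year 6: 2,410 × $36 = $86,760. Book value $403,632.
Year 7: 2,531 × $36 = $91,116. Book value $312,516.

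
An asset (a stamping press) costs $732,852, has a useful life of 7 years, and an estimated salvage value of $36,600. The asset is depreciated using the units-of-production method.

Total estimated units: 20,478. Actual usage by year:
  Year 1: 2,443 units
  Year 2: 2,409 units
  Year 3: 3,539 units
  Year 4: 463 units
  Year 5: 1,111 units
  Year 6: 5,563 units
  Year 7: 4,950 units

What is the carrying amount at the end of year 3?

$447,558

Depreciable base = $732,852 − $36,600 = $696,252.
Rate = $696,252 / 20,478 units = $34 per unit.
Year 1: 2,443 × $34 = $83,062. Book value $649,790.
Year 2: 2,409 × $34 = $81,906. Book value $567,884.
Year 3: 3,539 × $34 = $120,326. Book value $447,558.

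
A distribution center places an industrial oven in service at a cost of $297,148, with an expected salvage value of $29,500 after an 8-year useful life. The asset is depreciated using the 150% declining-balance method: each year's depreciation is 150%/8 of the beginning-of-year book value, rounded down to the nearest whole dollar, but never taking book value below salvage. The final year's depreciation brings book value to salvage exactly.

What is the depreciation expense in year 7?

$16,029

Depreciable base = $297,148 − $29,500 = $267,648.
Year 1: ⌊$297,148 × 150%/8⌋ = $55,715. Book value $241,433.
Year 2: ⌊$241,433 × 150%/8⌋ = $45,268. Book value $196,165.
Year 3: ⌊$196,165 × 150%/8⌋ = $36,780. Book value $159,385.
Year 4: ⌊$159,385 × 150%/8⌋ = $29,884. Book value $129,501.
Year 5: ⌊$129,501 × 150%/8⌋ = $24,281. Book value $105,220.
Year 6: ⌊$105,220 × 150%/8⌋ = $19,728. Book value $85,492.
Year 7: ⌊$85,492 × 150%/8⌋ = $16,029. Book value $69,463.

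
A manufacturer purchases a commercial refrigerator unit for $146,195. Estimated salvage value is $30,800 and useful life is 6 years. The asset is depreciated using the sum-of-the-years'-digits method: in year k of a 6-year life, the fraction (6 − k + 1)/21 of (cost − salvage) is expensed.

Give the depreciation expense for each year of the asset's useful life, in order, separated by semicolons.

Depreciable base = $146,195 − $30,800 = $115,395.
Sum of the years' digits = 6+5+4+3+2+1 = 21.
Year 1: $115,395 × 6/21 = $32,970. Book value $113,225.
Year 2: $115,395 × 5/21 = $27,475. Book value $85,750.
Year 3: $115,395 × 4/21 = $21,980. Book value $63,770.
Year 4: $115,395 × 3/21 = $16,485. Book value $47,285.
Year 5: $115,395 × 2/21 = $10,990. Book value $36,295.
Year 6: $115,395 × 1/21 = $5,495. Book value $30,800.

$32,970; $27,475; $21,980; $16,485; $10,990; $5,495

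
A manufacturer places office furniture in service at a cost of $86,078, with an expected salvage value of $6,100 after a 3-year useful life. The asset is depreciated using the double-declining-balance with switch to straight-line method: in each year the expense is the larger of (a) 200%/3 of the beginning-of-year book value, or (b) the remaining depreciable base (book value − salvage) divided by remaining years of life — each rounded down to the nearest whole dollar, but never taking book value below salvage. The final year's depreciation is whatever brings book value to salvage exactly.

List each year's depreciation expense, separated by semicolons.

$57,385; $19,128; $3,465

Depreciable base = $86,078 − $6,100 = $79,978.
Year 1: DB = ⌊$86,078 × 200%/3⌋ = $57,385; SL = ⌊$79,978/3⌋ = $26,659 → take DB $57,385. Book value $28,693.
Year 2: DB = ⌊$28,693 × 200%/3⌋ = $19,128; SL = ⌊$22,593/2⌋ = $11,296 → take DB $19,128. Book value $9,565.
Year 3 (final): $9,565 − $6,100 = $3,465. Book value $6,100.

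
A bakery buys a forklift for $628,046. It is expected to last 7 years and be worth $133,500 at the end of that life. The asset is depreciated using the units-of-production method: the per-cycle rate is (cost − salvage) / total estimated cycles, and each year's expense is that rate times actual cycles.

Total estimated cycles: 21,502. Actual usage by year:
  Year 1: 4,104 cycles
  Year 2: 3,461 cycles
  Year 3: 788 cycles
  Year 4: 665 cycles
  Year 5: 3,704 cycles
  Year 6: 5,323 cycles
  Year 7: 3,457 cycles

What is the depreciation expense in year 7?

$79,511

Depreciable base = $628,046 − $133,500 = $494,546.
Rate = $494,546 / 21,502 cycles = $23 per cycle.
Year 1: 4,104 × $23 = $94,392. Book value $533,654.
Year 2: 3,461 × $23 = $79,603. Book value $454,051.
Year 3: 788 × $23 = $18,124. Book value $435,927.
Year 4: 665 × $23 = $15,295. Book value $420,632.
Year 5: 3,704 × $23 = $85,192. Book value $335,440.
Year 6: 5,323 × $23 = $122,429. Book value $213,011.
Year 7: 3,457 × $23 = $79,511. Book value $133,500.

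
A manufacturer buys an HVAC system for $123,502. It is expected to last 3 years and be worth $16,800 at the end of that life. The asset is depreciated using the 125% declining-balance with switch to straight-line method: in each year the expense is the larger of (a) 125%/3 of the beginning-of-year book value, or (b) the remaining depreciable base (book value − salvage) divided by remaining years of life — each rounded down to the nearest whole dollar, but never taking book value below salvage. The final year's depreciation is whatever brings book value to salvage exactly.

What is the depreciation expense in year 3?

$25,226

Depreciable base = $123,502 − $16,800 = $106,702.
Year 1: DB = ⌊$123,502 × 125%/3⌋ = $51,459; SL = ⌊$106,702/3⌋ = $35,567 → take DB $51,459. Book value $72,043.
Year 2: DB = ⌊$72,043 × 125%/3⌋ = $30,017; SL = ⌊$55,243/2⌋ = $27,621 → take DB $30,017. Book value $42,026.
Year 3 (final): $42,026 − $16,800 = $25,226. Book value $16,800.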